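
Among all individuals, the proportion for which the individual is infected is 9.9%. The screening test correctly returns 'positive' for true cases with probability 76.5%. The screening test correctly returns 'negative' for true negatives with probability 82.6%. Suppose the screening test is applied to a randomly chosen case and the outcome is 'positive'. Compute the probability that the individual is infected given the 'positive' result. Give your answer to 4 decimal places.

P(H | E) ≈ 0.3257

Write H for 'the individual is infected'. Prior odds H:¬H = 0.099/0.901 = 0.10988. For the 'positive' outcome, the likelihood ratio is 0.765/0.174 = 4.3966.
Posterior odds = 0.10988 × 4.3966 = 0.48308, so P(H|E) = 0.48308/(1+0.48308) = 0.3257.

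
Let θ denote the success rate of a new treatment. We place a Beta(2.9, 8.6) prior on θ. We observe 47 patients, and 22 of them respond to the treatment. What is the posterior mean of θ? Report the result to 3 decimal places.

Observing 22 successes and 25 failures updates Beta(2.9, 8.6) by adding the success and failure counts to the two shape parameters: α = 2.9+22 = 24.9, β = 8.6+25 = 33.6.
E[θ | data] = 24.9/(24.9+33.6) = 0.426.

Posterior mean ≈ 0.426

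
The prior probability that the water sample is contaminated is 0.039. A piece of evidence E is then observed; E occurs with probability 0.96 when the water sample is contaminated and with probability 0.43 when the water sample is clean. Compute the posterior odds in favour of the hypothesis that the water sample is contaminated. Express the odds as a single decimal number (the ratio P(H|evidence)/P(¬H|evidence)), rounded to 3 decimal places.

Posterior odds ≈ 0.091

Prior odds = 0.039/(1−0.039) = 0.040583.
Likelihood ratio for E = 0.96/0.43 = 2.2326.
Posterior odds = prior odds × LR = 0.090603.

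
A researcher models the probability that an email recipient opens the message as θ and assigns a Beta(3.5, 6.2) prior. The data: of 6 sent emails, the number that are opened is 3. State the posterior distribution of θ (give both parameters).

Observing 3 successes and 3 failures updates Beta(3.5, 6.2) by adding the success and failure counts to the two shape parameters: α = 3.5+3 = 6.5, β = 6.2+3 = 9.2.

Posterior: Beta(6.5, 9.2)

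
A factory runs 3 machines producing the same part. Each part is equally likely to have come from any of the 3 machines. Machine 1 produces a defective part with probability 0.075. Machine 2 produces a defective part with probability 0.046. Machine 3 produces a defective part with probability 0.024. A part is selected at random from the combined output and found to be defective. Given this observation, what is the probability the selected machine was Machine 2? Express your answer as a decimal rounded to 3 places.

Posterior probability ≈ 0.317

Tabulate prior·likelihood by source: [1] prior 0.333333, lik 0.075, product 0.02500; [2] prior 0.333333, lik 0.046, product 0.01533; [3] prior 0.333333, lik 0.024, product 0.008000.
Normalizing constant = 0.048333; the posterior for Machine 2 is its product over the sum, 0.01533/0.048333 = 0.317.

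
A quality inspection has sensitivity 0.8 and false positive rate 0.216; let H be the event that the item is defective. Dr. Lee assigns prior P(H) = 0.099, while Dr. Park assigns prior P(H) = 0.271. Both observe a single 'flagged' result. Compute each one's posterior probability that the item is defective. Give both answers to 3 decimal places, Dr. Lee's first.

The likelihood ratio for a 'flagged' result is 0.8/0.216 = 3.7037.
Dr. Lee: prior odds 0.099/0.901 = 0.10988; posterior odds 0.40696; posterior probability 0.289.
Dr. Park: prior odds 0.271/0.729 = 0.37174; posterior odds 1.3768; posterior probability 0.579.

Dr. Lee: 0.289; Dr. Park: 0.579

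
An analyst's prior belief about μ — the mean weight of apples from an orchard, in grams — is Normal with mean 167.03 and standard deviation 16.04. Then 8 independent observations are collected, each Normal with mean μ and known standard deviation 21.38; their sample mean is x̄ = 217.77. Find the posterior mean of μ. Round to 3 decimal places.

With known σ, the Normal prior is conjugate. Weight on the data is w = (n/σ²)/(n/σ² + 1/τ₀²) = 0.0175015/(0.0175015+0.00388679) = 0.81827.
Posterior mean = w·x̄ + (1−w)·μ₀ = 0.81827·217.77 + 0.18173·167.03 = 208.549.

Posterior mean ≈ 208.549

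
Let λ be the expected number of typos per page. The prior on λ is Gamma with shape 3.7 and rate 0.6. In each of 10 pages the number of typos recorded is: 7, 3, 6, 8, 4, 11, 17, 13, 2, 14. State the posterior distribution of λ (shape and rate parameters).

The Poisson likelihood adds the total count to the shape and the number of exposure periods to the rate. Here ∑xᵢ = 85 and n = 10, so shape 3.7→88.7 and rate 0.6→10.6.

Posterior: Gamma(shape=88.7, rate=10.6)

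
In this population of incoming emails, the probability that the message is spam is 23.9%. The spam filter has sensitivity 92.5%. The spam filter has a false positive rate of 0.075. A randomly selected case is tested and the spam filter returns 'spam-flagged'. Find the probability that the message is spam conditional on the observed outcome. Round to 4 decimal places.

Write H for 'the message is spam'. Prior odds H:¬H = 0.239/0.761 = 0.31406. For the 'spam-flagged' outcome, the likelihood ratio is 0.925/0.075 = 12.333.
Posterior odds = 0.31406 × 12.333 = 3.8734, so P(H|E) = 3.8734/(1+3.8734) = 0.7948.

P(H | E) ≈ 0.7948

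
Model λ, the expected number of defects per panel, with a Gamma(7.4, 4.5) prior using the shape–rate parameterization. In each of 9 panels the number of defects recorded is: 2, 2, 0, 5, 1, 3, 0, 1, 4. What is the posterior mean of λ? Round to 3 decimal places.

Posterior mean ≈ 1.881

Total count ∑xᵢ = 18 over n = 9 panels.
Gamma is conjugate to the Poisson likelihood: posterior is Gamma(shape = 7.4+18 = 25.4, rate = 4.5+9 = 13.5).
E[λ | data] = 25.4/13.5 = 1.881.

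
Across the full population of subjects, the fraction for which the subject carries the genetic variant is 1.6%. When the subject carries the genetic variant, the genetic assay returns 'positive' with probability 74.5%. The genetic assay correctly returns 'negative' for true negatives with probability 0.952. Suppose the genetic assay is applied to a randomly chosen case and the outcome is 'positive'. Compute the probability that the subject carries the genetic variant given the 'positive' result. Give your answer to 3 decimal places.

P(H | E) ≈ 0.202

Let H be the event that the subject carries the genetic variant. P(H) = 0.016, so P(¬H) = 0.984. With E the 'positive' result, P(E|H) = 0.745 and P(E|¬H) = 0.048.
P(E) = 0.745·0.016 + 0.048·0.984 = 0.011920 + 0.047232 = 0.059152.
By Bayes' theorem, P(H|E) = 0.011920 / 0.059152 = 0.202.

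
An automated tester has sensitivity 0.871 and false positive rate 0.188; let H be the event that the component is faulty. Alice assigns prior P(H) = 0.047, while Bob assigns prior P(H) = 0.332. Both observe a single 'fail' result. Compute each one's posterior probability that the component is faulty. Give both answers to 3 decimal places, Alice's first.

Alice: 0.186; Bob: 0.697

The likelihood ratio for a 'fail' result is 0.871/0.188 = 4.6330.
Alice: prior odds 0.047/0.953 = 0.049318; posterior odds 0.22849; posterior probability 0.186.
Bob: prior odds 0.332/0.668 = 0.49701; posterior odds 2.3026; posterior probability 0.697.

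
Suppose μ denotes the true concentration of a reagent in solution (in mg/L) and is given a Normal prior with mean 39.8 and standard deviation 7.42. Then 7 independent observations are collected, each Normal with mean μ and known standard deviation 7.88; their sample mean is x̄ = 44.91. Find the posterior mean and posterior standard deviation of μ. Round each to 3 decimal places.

Posterior mean ≈ 44.201; posterior SD ≈ 2.764

Prior precision 1/τ₀² = 1/7.42² = 0.0181632; data precision n/σ² = 7/7.88² = 0.112732.
Posterior precision = 0.0181632 + 0.112732 = 0.130895, giving posterior SD = 1/√0.130895 = 2.764.
Posterior mean = (0.0181632·39.8 + 0.112732·44.91) / 0.130895 = 44.201.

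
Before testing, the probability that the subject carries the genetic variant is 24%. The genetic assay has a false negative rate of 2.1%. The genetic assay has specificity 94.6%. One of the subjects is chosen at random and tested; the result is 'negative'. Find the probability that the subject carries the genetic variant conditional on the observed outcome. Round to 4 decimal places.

P(H | E) ≈ 0.0070

Let H be the event that the subject carries the genetic variant. P(H) = 0.24, so P(¬H) = 0.76. With E the 'negative' result, P(E|H) = 0.021 and P(E|¬H) = 0.946.
P(E) = 0.021·0.24 + 0.946·0.76 = 0.0050400 + 0.71896 = 0.72400.
By Bayes' theorem, P(H|E) = 0.0050400 / 0.72400 = 0.0070.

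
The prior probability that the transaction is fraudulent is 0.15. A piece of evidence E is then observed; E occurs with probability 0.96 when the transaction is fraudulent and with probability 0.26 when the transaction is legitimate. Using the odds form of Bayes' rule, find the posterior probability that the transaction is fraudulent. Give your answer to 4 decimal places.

Posterior probability ≈ 0.3945

Prior odds = 0.15/(1−0.15) = 0.17647. In log-odds, ln(0.17647) = -1.7346.
Add log likelihood ratio: ln(3.6923) = 1.3063.
Posterior log-odds = -0.42835, so posterior odds = exp(-0.42835) = 0.65158. Converting, P(H|E) = 0.65158/1.6516 = 0.3945.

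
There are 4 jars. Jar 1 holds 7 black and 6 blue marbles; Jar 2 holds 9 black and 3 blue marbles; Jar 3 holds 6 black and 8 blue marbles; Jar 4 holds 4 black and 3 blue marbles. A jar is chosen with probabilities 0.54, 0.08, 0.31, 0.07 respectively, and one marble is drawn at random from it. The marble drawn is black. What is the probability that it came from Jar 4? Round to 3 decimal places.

Posterior probability ≈ 0.076

Tabulate prior·likelihood by source: [1] prior 0.54, lik 0.5385, product 0.2908; [2] prior 0.08, lik 0.75, product 0.06000; [3] prior 0.31, lik 0.4286, product 0.1329; [4] prior 0.07, lik 0.5714, product 0.04000.
Normalizing constant = 0.52363; the posterior for Jar 4 is its product over the sum, 0.04000/0.52363 = 0.076.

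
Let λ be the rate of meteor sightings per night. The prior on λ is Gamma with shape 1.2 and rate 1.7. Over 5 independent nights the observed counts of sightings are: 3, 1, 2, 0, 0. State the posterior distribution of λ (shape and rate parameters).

Posterior: Gamma(shape=7.2, rate=6.7)

The Poisson likelihood adds the total count to the shape and the number of exposure periods to the rate. Here ∑xᵢ = 6 and n = 5, so shape 1.2→7.2 and rate 1.7→6.7.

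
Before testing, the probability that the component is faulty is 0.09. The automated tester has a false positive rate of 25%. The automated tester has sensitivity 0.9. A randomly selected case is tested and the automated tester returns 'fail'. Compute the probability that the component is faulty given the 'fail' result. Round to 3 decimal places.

Write H for 'the component is faulty'. Prior odds H:¬H = 0.09/0.91 = 0.098901. For the 'fail' outcome, the likelihood ratio is 0.9/0.25 = 3.6000.
Posterior odds = 0.098901 × 3.6000 = 0.35604, so P(H|E) = 0.35604/(1+0.35604) = 0.263.

P(H | E) ≈ 0.263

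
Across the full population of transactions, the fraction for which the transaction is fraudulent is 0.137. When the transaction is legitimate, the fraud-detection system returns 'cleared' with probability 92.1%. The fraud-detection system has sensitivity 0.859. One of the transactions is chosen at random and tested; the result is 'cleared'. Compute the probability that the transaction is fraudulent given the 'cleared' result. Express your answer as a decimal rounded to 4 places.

Let H be the event that the transaction is fraudulent. P(H) = 0.137, so P(¬H) = 0.863. With E the 'cleared' result, P(E|H) = 0.141 and P(E|¬H) = 0.921.
P(E) = 0.141·0.137 + 0.921·0.863 = 0.019317 + 0.79482 = 0.81414.
By Bayes' theorem, P(H|E) = 0.019317 / 0.81414 = 0.0237.

P(H | E) ≈ 0.0237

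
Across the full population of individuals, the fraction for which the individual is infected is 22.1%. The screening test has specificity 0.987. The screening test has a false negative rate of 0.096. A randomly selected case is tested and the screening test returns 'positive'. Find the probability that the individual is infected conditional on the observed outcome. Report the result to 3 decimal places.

Write H for 'the individual is infected'. Prior odds H:¬H = 0.221/0.779 = 0.28370. For the 'positive' outcome, the likelihood ratio is 0.904/0.013 = 69.538.
Posterior odds = 0.28370 × 69.538 = 19.728, so P(H|E) = 19.728/(1+19.728) = 0.952.

P(H | E) ≈ 0.952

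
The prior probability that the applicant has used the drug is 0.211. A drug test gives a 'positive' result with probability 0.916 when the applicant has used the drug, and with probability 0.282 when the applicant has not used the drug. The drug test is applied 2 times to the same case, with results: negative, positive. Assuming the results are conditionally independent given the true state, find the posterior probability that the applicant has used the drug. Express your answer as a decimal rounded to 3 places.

With H the event that the applicant has used the drug, the joint likelihood of the observed sequence is P(data|H) = 0.084·0.916 = 0.076944 and P(data|¬H) = 0.718·0.282 = 0.20248.
Bayes: P(H|data) = 0.211·0.076944 / (0.211·0.076944 + 0.789·0.20248) = 0.016235/0.17599 = 0.0923.

Posterior P(H) ≈ 0.092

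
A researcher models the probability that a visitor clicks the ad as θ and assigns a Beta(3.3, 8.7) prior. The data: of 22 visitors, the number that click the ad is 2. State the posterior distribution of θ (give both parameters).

Observing 2 successes and 20 failures updates Beta(3.3, 8.7) by adding the success and failure counts to the two shape parameters: α = 3.3+2 = 5.3, β = 8.7+20 = 28.7.

Posterior: Beta(5.3, 28.7)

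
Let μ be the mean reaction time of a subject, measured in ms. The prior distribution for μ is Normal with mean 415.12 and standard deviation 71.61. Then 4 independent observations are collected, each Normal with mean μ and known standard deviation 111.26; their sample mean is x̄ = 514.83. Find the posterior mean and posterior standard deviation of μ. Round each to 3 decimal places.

With known σ, the Normal prior is conjugate. Weight on the data is w = (n/σ²)/(n/σ² + 1/τ₀²) = 0.00032313/(0.00032313+0.00019501) = 0.62364.
Posterior mean = w·x̄ + (1−w)·μ₀ = 0.62364·514.83 + 0.37636·415.12 = 477.303. Posterior variance = 1/(0.00032313+0.00019501) = 1929.97, so SD = 43.931.

Posterior mean ≈ 477.303; posterior SD ≈ 43.931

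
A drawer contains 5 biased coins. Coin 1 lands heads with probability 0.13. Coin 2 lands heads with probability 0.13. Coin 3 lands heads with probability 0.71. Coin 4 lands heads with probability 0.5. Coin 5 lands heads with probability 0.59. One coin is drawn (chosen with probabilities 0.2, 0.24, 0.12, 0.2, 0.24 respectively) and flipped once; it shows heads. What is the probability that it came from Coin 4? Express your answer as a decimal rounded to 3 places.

Posterior probability ≈ 0.260

P(heads|C1) = 0.13; P(heads|C2) = 0.13; P(heads|C3) = 0.71; P(heads|C4) = 0.5; P(heads|C5) = 0.59.
Prior × likelihood for each source: 0.2·0.13=0.02600, 0.24·0.13=0.03120, 0.12·0.71=0.08520, 0.2·0.5=0.1000, 0.24·0.59=0.1416. Summing gives P(heads) = 0.38400.
P(Coin 4 | heads) = 0.1000 / 0.38400 = 0.260.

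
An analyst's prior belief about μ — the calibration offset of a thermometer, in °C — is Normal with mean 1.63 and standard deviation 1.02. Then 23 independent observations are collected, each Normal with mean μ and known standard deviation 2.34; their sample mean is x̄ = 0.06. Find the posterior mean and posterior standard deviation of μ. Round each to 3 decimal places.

Posterior mean ≈ 0.352; posterior SD ≈ 0.440

Prior precision 1/τ₀² = 1/1.02² = 0.961169; data precision n/σ² = 23/2.34² = 4.20045.
Posterior precision = 0.961169 + 4.20045 = 5.16162, giving posterior SD = 1/√5.16162 = 0.440.
Posterior mean = (0.961169·1.63 + 4.20045·0.06) / 5.16162 = 0.352.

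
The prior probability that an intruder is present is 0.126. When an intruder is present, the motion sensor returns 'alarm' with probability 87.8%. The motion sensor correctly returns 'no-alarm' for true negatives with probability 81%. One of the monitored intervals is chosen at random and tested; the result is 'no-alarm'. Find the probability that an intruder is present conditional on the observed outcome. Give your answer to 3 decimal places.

Let H be the event that an intruder is present. P(H) = 0.126, so P(¬H) = 0.874. With E the 'no-alarm' result, P(E|H) = 0.122 and P(E|¬H) = 0.81.
P(E) = 0.122·0.126 + 0.81·0.874 = 0.015372 + 0.70794 = 0.72331.
By Bayes' theorem, P(H|E) = 0.015372 / 0.72331 = 0.021.

P(H | E) ≈ 0.021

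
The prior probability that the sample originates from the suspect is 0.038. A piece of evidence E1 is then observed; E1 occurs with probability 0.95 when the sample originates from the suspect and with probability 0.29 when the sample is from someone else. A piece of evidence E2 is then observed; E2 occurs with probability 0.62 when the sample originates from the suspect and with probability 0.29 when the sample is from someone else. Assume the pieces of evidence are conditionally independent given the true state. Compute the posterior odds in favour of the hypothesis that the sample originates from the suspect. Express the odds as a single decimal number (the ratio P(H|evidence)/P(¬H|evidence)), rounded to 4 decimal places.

Prior odds = 0.038/(1−0.038) = 0.039501. In log-odds, ln(0.039501) = -3.2314.
Add log likelihood ratios: ln(3.2759) + ln(2.1379) = 1.9464.
Posterior log-odds = -1.2850, so posterior odds = exp(-1.2850) = 0.27665.

Posterior odds ≈ 0.2766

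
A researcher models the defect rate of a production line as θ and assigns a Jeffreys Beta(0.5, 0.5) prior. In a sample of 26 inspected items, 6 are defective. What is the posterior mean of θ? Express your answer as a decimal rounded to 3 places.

Posterior mean ≈ 0.241

Observing 6 successes and 20 failures updates Beta(0.5, 0.5) by adding the success and failure counts to the two shape parameters: α = 0.5+6 = 6.5, β = 0.5+20 = 20.5.
Posterior mean = α/(α+β) = 6.5/27 = 0.241.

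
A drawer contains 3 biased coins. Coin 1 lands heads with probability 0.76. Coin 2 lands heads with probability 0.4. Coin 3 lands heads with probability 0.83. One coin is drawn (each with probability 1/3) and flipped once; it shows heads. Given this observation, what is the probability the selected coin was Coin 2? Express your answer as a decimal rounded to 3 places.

Tabulate prior·likelihood by source: [1] prior 0.333333, lik 0.76, product 0.2533; [2] prior 0.333333, lik 0.4, product 0.1333; [3] prior 0.333333, lik 0.83, product 0.2767.
Normalizing constant = 0.66333; the posterior for Coin 2 is its product over the sum, 0.1333/0.66333 = 0.201.

Posterior probability ≈ 0.201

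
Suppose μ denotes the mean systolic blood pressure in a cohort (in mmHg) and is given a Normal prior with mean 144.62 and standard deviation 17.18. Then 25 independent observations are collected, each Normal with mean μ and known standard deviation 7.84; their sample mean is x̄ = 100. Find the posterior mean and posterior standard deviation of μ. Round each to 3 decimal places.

Posterior mean ≈ 100.369; posterior SD ≈ 1.562

Prior precision 1/τ₀² = 1/17.18² = 0.00338808; data precision n/σ² = 25/7.84² = 0.406732.
Posterior precision = 0.00338808 + 0.406732 = 0.410120, giving posterior SD = 1/√0.410120 = 1.562.
Posterior mean = (0.00338808·144.62 + 0.406732·100) / 0.410120 = 100.369.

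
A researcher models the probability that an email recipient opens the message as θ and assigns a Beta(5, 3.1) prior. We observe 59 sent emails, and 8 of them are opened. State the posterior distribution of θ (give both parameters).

Posterior: Beta(13, 54.1)

Observing 8 successes and 51 failures updates Beta(5, 3.1) by adding the success and failure counts to the two shape parameters: α = 5+8 = 13, β = 3.1+51 = 54.1.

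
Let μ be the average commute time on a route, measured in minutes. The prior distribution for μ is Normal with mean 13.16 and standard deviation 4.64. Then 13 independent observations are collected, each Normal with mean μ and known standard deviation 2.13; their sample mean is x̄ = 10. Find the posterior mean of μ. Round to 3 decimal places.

Posterior mean ≈ 10.050

With known σ, the Normal prior is conjugate. Weight on the data is w = (n/σ²)/(n/σ² + 1/τ₀²) = 2.86539/(2.86539+0.0464477) = 0.98405.
Posterior mean = w·x̄ + (1−w)·μ₀ = 0.98405·10 + 0.015951·13.16 = 10.050.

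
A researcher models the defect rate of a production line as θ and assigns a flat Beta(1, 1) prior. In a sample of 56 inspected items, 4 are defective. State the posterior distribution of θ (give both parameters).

The binomial likelihood is conjugate to the Beta prior: with 4 successes and 52 failures, the posterior is Beta(1+4, 1+52) = Beta(5, 53).

Posterior: Beta(5, 53)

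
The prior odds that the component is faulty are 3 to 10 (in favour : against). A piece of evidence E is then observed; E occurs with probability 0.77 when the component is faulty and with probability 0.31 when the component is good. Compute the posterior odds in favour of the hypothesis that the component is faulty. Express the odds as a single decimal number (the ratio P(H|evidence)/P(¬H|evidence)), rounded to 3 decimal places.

Posterior odds ≈ 0.745

Prior odds = 3/10 = 0.30000.
Likelihood ratio for E = 0.77/0.31 = 2.4839.
Posterior odds = prior odds × LR = 0.74516.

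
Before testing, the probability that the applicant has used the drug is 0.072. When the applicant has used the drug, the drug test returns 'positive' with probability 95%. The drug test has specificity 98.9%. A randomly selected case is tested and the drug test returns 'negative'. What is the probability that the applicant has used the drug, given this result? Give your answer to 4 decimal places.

Let H be the event that the applicant has used the drug. P(H) = 0.072, so P(¬H) = 0.928. With E the 'negative' result, P(E|H) = 0.05 and P(E|¬H) = 0.989.
P(E) = 0.05·0.072 + 0.989·0.928 = 0.0036000 + 0.91779 = 0.92139.
By Bayes' theorem, P(H|E) = 0.0036000 / 0.92139 = 0.0039.

P(H | E) ≈ 0.0039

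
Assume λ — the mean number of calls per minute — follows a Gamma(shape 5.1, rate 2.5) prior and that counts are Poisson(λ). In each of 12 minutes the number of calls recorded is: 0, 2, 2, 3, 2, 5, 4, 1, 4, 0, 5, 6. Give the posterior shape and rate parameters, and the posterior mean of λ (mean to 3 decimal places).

The Poisson likelihood adds the total count to the shape and the number of exposure periods to the rate. Here ∑xᵢ = 34 and n = 12, so shape 5.1→39.1 and rate 2.5→14.5.
E[λ | data] = 39.1/14.5 = 2.697.

Posterior: Gamma(shape=39.1, rate=14.5); mean ≈ 2.697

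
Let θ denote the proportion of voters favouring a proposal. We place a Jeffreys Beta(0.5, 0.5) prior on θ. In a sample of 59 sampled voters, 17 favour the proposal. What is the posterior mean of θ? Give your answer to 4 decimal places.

Posterior mean ≈ 0.2917

Observing 17 successes and 42 failures updates Beta(0.5, 0.5) by adding the success and failure counts to the two shape parameters: α = 0.5+17 = 17.5, β = 0.5+42 = 42.5.
Posterior mean = α/(α+β) = 17.5/60 = 0.2917.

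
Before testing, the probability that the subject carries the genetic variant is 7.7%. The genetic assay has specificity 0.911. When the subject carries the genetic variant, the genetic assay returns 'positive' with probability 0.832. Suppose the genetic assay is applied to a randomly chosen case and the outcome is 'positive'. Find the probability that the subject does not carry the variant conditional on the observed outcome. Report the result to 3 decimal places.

P(¬H | E) ≈ 0.562

Let H be the event that the subject carries the genetic variant. P(H) = 0.077, so P(¬H) = 0.923. With E the 'positive' result, P(E|H) = 0.832 and P(E|¬H) = 0.089.
P(E) = 0.832·0.077 + 0.089·0.923 = 0.064064 + 0.082147 = 0.14621.
By Bayes' theorem, P(H|E) = 0.064064 / 0.14621 = 0.438. Hence P(¬H|E) = 1 − 0.438 = 0.562.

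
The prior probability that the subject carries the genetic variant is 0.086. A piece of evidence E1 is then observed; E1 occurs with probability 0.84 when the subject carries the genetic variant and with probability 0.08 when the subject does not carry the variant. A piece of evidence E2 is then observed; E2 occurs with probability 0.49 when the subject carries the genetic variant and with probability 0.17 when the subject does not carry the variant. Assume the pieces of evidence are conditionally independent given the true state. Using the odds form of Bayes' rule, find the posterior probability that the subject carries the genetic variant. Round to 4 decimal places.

Posterior probability ≈ 0.7401

Prior odds = 0.086/(1−0.086) = 0.094092.
Likelihood ratio for E1 = 0.84/0.08 = 10.500.
Likelihood ratio for E2 = 0.49/0.17 = 2.8824.
Posterior odds = prior odds × LR₁ × LR₂ = 2.8477.
Posterior probability = odds/(1+odds) = 2.8477/3.8477 = 0.7401.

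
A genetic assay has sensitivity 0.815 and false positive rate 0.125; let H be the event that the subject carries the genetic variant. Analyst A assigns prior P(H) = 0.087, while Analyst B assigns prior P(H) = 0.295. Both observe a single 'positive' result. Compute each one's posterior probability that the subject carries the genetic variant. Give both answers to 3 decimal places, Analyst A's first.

P('+'|H) = 0.815, P('+'|¬H) = 0.125.
Analyst A: numerator 0.815·0.087 = 0.070905; evidence = 0.070905+0.125·0.913 = 0.18503; posterior = 0.383.
Analyst B: numerator 0.815·0.295 = 0.24042; evidence = 0.24042+0.125·0.705 = 0.32855; posterior = 0.732.

Analyst A: 0.383; Analyst B: 0.732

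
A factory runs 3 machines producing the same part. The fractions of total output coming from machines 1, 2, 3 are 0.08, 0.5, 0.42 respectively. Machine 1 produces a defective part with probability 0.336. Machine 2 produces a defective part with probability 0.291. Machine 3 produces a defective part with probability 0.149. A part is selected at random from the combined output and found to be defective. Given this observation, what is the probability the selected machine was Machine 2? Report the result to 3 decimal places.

P(defective|M1) = 0.336; P(defective|M2) = 0.291; P(defective|M3) = 0.149.
Prior × likelihood for each source: 0.08·0.336=0.02688, 0.5·0.291=0.1455, 0.42·0.149=0.06258. Summing gives P(defective) = 0.23496.
P(Machine 2 | defective) = 0.1455 / 0.23496 = 0.619.

Posterior probability ≈ 0.619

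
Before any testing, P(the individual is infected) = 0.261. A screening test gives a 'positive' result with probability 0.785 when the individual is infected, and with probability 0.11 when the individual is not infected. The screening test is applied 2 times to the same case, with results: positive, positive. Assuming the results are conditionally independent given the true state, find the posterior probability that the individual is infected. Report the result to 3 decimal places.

Let H be the event that the individual is infected; start with P(H) = 0.261. P('positive'|H) = 0.785, P('positive'|¬H) = 0.11.
Update on result 1 ('positive'): P(H) ← 0.785·0.2610 / (0.785·0.2610 + 0.11·0.7390) = 0.20489/0.28618 = 0.7159.
Update on result 2 ('positive'): P(H) ← 0.785·0.7159 / (0.785·0.7159 + 0.11·0.2841) = 0.56202/0.59326 = 0.9473.

Posterior P(H) ≈ 0.947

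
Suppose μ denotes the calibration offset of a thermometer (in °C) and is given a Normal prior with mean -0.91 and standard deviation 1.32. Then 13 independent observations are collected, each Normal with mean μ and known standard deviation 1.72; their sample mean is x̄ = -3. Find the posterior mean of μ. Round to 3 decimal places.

Posterior mean ≈ -2.759

With known σ, the Normal prior is conjugate. Weight on the data is w = (n/σ²)/(n/σ² + 1/τ₀²) = 4.39427/(4.39427+0.573921) = 0.88448.
Posterior mean = w·x̄ + (1−w)·μ₀ = 0.88448·-3 + 0.11552·-0.91 = -2.759.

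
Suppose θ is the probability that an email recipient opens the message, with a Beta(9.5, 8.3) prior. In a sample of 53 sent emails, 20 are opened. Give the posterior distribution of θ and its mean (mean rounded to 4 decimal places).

The binomial likelihood is conjugate to the Beta prior: with 20 successes and 33 failures, the posterior is Beta(9.5+20, 8.3+33) = Beta(29.5, 41.3).
Posterior mean = α/(α+β) = 29.5/70.8 = 0.4167.

Posterior: Beta(29.5, 41.3); mean ≈ 0.4167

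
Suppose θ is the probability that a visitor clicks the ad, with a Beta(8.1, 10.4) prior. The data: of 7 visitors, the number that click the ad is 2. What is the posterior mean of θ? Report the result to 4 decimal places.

The binomial likelihood is conjugate to the Beta prior: with 2 successes and 5 failures, the posterior is Beta(8.1+2, 10.4+5) = Beta(10.1, 15.4).
E[θ | data] = 10.1/(10.1+15.4) = 0.3961.

Posterior mean ≈ 0.3961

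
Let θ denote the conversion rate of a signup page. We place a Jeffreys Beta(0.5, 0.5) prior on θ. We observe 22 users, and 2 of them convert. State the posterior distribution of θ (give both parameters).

Observing 2 successes and 20 failures updates Beta(0.5, 0.5) by adding the success and failure counts to the two shape parameters: α = 0.5+2 = 2.5, β = 0.5+20 = 20.5.

Posterior: Beta(2.5, 20.5)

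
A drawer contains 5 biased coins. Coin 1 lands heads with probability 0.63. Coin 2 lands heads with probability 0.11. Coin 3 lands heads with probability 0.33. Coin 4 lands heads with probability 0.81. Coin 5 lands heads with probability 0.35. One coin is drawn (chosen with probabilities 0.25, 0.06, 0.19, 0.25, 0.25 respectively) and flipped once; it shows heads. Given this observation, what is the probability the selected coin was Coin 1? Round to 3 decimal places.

Posterior probability ≈ 0.305

P(heads|C1) = 0.63; P(heads|C2) = 0.11; P(heads|C3) = 0.33; P(heads|C4) = 0.81; P(heads|C5) = 0.35.
Prior × likelihood for each source: 0.25·0.63=0.1575, 0.06·0.11=0.006600, 0.19·0.33=0.06270, 0.25·0.81=0.2025, 0.25·0.35=0.08750. Summing gives P(heads) = 0.51680.
P(Coin 1 | heads) = 0.1575 / 0.51680 = 0.305.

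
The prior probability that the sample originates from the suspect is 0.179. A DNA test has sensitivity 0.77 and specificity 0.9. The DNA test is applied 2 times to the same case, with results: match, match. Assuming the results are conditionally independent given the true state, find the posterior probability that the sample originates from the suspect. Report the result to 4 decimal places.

Posterior P(H) ≈ 0.9282

With H the event that the sample originates from the suspect, the joint likelihood of the observed sequence is P(data|H) = 0.77·0.77 = 0.59290 and P(data|¬H) = 0.1·0.1 = 0.010000.
Bayes: P(H|data) = 0.179·0.59290 / (0.179·0.59290 + 0.821·0.010000) = 0.10613/0.11434 = 0.9282.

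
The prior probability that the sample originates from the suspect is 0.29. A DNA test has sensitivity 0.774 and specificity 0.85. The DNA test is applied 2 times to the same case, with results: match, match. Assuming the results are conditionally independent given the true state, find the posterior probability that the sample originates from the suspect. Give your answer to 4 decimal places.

Posterior P(H) ≈ 0.9158

Let H be the event that the sample originates from the suspect; start with P(H) = 0.29. P('match'|H) = 0.774, P('match'|¬H) = 0.15.
Update on result 1 ('match'): P(H) ← 0.774·0.2900 / (0.774·0.2900 + 0.15·0.7100) = 0.22446/0.33096 = 0.6782.
Update on result 2 ('match'): P(H) ← 0.774·0.6782 / (0.774·0.6782 + 0.15·0.3218) = 0.52493/0.57320 = 0.9158.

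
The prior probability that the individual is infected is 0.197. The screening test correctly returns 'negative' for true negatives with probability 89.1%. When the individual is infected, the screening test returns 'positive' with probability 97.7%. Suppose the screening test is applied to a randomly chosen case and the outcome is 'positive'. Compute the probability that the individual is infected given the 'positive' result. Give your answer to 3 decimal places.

P(H | E) ≈ 0.687

Let H be the event that the individual is infected. P(H) = 0.197, so P(¬H) = 0.803. With E the 'positive' result, P(E|H) = 0.977 and P(E|¬H) = 0.109.
P(E) = 0.977·0.197 + 0.109·0.803 = 0.19247 + 0.087527 = 0.28000.
By Bayes' theorem, P(H|E) = 0.19247 / 0.28000 = 0.687.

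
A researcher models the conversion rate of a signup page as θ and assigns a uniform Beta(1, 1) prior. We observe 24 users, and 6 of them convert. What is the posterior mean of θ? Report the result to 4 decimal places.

Posterior mean ≈ 0.2692

Observing 6 successes and 18 failures updates Beta(1, 1) by adding the success and failure counts to the two shape parameters: α = 1+6 = 7, β = 1+18 = 19.
Posterior mean = α/(α+β) = 7/26 = 0.2692.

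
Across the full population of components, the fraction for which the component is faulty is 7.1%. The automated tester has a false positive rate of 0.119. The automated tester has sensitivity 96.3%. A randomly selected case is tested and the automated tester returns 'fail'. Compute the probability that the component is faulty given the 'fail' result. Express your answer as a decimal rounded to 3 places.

P(H | E) ≈ 0.382

Write H for 'the component is faulty'. Prior odds H:¬H = 0.071/0.929 = 0.076426. For the 'fail' outcome, the likelihood ratio is 0.963/0.119 = 8.0924.
Posterior odds = 0.076426 × 8.0924 = 0.61847, so P(H|E) = 0.61847/(1+0.61847) = 0.382.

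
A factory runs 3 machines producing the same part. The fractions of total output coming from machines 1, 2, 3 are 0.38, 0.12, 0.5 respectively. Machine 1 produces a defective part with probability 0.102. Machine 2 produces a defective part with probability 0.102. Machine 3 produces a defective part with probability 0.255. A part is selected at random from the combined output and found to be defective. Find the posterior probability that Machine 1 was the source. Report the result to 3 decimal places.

Tabulate prior·likelihood by source: [1] prior 0.38, lik 0.102, product 0.03876; [2] prior 0.12, lik 0.102, product 0.01224; [3] prior 0.5, lik 0.255, product 0.1275.
Normalizing constant = 0.17850; the posterior for Machine 1 is its product over the sum, 0.03876/0.17850 = 0.217.

Posterior probability ≈ 0.217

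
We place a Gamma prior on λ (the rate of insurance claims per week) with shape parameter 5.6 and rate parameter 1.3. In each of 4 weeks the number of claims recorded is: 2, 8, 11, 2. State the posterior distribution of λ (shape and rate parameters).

Total count ∑xᵢ = 23 over n = 4 weeks.
Gamma is conjugate to the Poisson likelihood: posterior is Gamma(shape = 5.6+23 = 28.6, rate = 1.3+4 = 5.3).

Posterior: Gamma(shape=28.6, rate=5.3)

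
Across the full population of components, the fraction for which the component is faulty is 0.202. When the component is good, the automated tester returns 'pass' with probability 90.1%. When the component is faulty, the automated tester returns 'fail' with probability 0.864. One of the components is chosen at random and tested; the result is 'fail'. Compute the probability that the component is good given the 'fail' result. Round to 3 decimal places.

P(¬H | E) ≈ 0.312

Let H be the event that the component is faulty. P(H) = 0.202, so P(¬H) = 0.798. With E the 'fail' result, P(E|H) = 0.864 and P(E|¬H) = 0.099.
P(E) = 0.864·0.202 + 0.099·0.798 = 0.17453 + 0.079002 = 0.25353.
By Bayes' theorem, P(H|E) = 0.17453 / 0.25353 = 0.688. Hence P(¬H|E) = 1 − 0.688 = 0.312.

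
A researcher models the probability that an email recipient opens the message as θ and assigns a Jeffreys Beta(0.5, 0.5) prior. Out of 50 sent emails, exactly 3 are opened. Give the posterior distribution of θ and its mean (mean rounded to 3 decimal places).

Observing 3 successes and 47 failures updates Beta(0.5, 0.5) by adding the success and failure counts to the two shape parameters: α = 0.5+3 = 3.5, β = 0.5+47 = 47.5.
Posterior mean = α/(α+β) = 3.5/51 = 0.069.

Posterior: Beta(3.5, 47.5); mean ≈ 0.069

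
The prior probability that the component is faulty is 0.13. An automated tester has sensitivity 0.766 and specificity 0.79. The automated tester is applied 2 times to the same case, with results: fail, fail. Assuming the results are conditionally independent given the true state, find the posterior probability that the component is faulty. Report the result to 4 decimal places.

With H the event that the component is faulty, the joint likelihood of the observed sequence is P(data|H) = 0.766·0.766 = 0.58676 and P(data|¬H) = 0.21·0.21 = 0.044100.
Bayes: P(H|data) = 0.13·0.58676 / (0.13·0.58676 + 0.87·0.044100) = 0.076278/0.11465 = 0.6653.

Posterior P(H) ≈ 0.6653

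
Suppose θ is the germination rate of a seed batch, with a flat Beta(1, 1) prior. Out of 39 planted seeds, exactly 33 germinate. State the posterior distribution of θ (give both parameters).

Posterior: Beta(34, 7)

The binomial likelihood is conjugate to the Beta prior: with 33 successes and 6 failures, the posterior is Beta(1+33, 1+6) = Beta(34, 7).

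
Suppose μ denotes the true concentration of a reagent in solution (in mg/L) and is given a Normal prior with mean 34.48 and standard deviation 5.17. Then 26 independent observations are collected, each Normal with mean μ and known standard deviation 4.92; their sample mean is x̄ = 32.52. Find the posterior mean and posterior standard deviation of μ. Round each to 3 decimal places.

Posterior mean ≈ 32.586; posterior SD ≈ 0.949

With known σ, the Normal prior is conjugate. Weight on the data is w = (n/σ²)/(n/σ² + 1/τ₀²) = 1.07410/(1.07410+0.0374127) = 0.96634.
Posterior mean = w·x̄ + (1−w)·μ₀ = 0.96634·32.52 + 0.033659·34.48 = 32.586. Posterior variance = 1/(1.07410+0.0374127) = 0.899678, so SD = 0.949.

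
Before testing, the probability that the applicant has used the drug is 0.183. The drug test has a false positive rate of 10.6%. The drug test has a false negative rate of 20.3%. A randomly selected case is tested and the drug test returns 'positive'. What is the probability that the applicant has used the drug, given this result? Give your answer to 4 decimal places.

Let H be the event that the applicant has used the drug. P(H) = 0.183, so P(¬H) = 0.817. With E the 'positive' result, P(E|H) = 0.797 and P(E|¬H) = 0.106.
P(E) = 0.797·0.183 + 0.106·0.817 = 0.14585 + 0.086602 = 0.23245.
By Bayes' theorem, P(H|E) = 0.14585 / 0.23245 = 0.6274.

P(H | E) ≈ 0.6274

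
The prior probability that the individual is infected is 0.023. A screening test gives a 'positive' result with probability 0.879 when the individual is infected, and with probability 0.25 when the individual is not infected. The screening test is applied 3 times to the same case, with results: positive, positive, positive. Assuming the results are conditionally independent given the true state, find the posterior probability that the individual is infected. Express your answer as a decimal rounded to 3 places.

Posterior P(H) ≈ 0.506

With H the event that the individual is infected, the joint likelihood of the observed sequence is P(data|H) = 0.879·0.879·0.879 = 0.67915 and P(data|¬H) = 0.25·0.25·0.25 = 0.015625.
Bayes: P(H|data) = 0.023·0.67915 / (0.023·0.67915 + 0.977·0.015625) = 0.015620/0.030886 = 0.5057.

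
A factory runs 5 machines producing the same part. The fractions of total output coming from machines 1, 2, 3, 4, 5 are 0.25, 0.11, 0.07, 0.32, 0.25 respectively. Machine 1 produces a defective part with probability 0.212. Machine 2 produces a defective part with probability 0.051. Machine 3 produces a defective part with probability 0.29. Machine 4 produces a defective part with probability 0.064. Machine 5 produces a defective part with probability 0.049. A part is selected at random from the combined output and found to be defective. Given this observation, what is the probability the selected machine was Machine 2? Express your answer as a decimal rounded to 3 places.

Tabulate prior·likelihood by source: [1] prior 0.25, lik 0.212, product 0.05300; [2] prior 0.11, lik 0.051, product 0.005610; [3] prior 0.07, lik 0.29, product 0.02030; [4] prior 0.32, lik 0.064, product 0.02048; [5] prior 0.25, lik 0.049, product 0.01225.
Normalizing constant = 0.11164; the posterior for Machine 2 is its product over the sum, 0.005610/0.11164 = 0.050.

Posterior probability ≈ 0.050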